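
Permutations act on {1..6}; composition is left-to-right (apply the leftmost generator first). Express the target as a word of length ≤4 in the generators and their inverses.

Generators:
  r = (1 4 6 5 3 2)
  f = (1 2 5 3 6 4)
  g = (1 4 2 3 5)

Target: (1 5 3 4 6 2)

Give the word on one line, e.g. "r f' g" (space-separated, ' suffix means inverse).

  after g: (1 4 2 3 5)
  after f: (2 6 4 5)
  after f: (1 2 4 3 6)
  after f: (1 5 3 4 6 2)

g f f f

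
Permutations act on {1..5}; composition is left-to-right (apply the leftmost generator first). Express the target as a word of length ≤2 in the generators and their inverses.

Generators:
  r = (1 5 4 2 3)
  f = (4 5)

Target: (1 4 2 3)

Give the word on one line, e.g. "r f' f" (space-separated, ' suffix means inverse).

r f'

  after r: (1 5 4 2 3)
  after f': (1 4 2 3)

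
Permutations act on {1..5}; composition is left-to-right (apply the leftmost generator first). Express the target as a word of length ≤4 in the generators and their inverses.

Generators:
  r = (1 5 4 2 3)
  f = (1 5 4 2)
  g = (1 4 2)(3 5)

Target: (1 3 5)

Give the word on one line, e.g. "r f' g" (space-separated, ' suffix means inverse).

  after f: (1 5 4 2)
  after g': (1 3 5)

f g'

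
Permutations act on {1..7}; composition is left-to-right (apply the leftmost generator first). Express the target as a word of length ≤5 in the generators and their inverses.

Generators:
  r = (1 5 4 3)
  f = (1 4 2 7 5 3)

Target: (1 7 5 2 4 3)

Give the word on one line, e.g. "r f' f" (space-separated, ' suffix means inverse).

f' r' f r f

  after f': (1 3 5 7 2 4)
  after r': (1 4 3)(2 5 7)
  after f: (1 2 3 4)
  after r: (1 2)(4 5)
  after f: (1 7 5 2 4 3)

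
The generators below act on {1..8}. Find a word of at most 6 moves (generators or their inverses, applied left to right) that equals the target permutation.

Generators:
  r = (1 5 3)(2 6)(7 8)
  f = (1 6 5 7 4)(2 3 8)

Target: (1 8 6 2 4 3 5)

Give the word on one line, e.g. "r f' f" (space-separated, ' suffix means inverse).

  after f: (1 6 5 7 4)(2 3 8)
  after f: (1 5 4 6 7)(2 8 3)
  after r: (1 3 6 8)(2 7 5 4)
  after f: (1 8 6 2 4 3 5)

f f r f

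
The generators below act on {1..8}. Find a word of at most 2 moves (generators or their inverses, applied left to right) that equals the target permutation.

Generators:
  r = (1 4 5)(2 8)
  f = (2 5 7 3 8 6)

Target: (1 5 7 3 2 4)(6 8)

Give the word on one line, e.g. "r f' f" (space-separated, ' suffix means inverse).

  after f: (2 5 7 3 8 6)
  after r': (1 5 7 3 2 4)(6 8)

f r'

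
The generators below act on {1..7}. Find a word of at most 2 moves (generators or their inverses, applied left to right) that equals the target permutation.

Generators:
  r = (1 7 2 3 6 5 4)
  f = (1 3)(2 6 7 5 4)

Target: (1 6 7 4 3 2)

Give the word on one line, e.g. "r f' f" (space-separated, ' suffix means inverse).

  after r: (1 7 2 3 6 5 4)
  after f': (1 6 7 4 3 2)

r f'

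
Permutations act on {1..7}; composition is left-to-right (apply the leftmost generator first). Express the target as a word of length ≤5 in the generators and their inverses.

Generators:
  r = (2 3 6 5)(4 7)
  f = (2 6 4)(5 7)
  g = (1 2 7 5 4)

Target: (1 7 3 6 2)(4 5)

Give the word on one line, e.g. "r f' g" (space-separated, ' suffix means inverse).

  after g: (1 2 7 5 4)
  after f': (1 4)(2 5 6)
  after g': (1 5 6)(2 7)
  after r: (1 2 4 7 3 6)
  after g: (1 7 3 6 2)(4 5)

g f' g' r g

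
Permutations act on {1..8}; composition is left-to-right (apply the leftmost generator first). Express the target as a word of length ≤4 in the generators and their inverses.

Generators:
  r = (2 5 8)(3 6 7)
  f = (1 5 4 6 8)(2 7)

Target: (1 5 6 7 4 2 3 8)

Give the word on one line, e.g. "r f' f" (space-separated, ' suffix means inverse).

  after r': (2 8 5)(3 7 6)
  after f': (1 8)(2 6 3)(4 5 7)
  after r: (1 2 7 4 8)(3 5)
  after r: (1 5 6 7 4 2 3 8)

r' f' r r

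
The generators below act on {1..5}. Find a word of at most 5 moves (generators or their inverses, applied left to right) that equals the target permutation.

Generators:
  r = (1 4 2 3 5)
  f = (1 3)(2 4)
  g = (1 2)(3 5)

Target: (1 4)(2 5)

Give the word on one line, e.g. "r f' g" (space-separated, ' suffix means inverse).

  after r: (1 4 2 3 5)
  after r: (1 2 5 4 3)
  after f: (1 4)(2 5)

r r f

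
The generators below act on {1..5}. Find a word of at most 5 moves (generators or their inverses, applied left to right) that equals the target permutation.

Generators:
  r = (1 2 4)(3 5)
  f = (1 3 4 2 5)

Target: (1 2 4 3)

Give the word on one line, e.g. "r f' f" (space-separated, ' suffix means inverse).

  after f: (1 3 4 2 5)
  after f: (1 4 5 3 2)
  after r': (1 2 4 3)

f f r'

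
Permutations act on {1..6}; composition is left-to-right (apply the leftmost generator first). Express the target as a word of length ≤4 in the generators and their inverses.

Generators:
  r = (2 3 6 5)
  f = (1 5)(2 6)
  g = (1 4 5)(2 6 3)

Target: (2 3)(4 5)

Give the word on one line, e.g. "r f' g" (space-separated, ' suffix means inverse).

  after g': (1 5 4)(2 3 6)
  after f: (2 3)(4 5)

g' f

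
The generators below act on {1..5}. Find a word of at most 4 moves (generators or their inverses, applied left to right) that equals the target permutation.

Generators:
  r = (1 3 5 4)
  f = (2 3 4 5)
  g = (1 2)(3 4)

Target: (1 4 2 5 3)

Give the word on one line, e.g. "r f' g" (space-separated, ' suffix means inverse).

g' r' f g

  after g': (1 2)(3 4)
  after r': (1 2 4)(3 5)
  after f: (1 3 2 5 4)
  after g: (1 4 2 5 3)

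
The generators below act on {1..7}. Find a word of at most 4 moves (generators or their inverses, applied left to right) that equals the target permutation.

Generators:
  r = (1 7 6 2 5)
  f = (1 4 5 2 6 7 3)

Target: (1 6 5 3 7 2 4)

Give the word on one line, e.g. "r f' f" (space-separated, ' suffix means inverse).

f' r' f' f'

  after f': (1 3 7 6 2 5 4)
  after r': (1 3)(4 5)
  after f': (1 7 6 2 5)
  after f': (1 6 5 3 7 2 4)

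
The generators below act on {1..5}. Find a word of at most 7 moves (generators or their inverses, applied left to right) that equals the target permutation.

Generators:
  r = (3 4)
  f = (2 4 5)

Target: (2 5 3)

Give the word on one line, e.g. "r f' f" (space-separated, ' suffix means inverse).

  after r: (3 4)
  after f': (2 5 4 3)
  after r: (2 5 3)
  after r: (2 5 4 3)
  after r: (2 5 3)

r f' r r r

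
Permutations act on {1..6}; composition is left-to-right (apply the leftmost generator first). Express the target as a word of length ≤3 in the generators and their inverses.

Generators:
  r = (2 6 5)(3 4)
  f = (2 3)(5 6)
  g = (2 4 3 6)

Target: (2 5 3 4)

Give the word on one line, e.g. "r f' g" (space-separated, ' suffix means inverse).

r f'

  after r: (2 6 5)(3 4)
  after f': (2 5 3 4)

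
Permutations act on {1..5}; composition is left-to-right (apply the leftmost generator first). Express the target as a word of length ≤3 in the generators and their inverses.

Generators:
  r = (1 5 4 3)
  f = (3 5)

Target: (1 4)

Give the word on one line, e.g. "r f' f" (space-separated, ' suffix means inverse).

  after f': (3 5)
  after r: (1 5)(3 4)
  after r: (1 4)

f' r r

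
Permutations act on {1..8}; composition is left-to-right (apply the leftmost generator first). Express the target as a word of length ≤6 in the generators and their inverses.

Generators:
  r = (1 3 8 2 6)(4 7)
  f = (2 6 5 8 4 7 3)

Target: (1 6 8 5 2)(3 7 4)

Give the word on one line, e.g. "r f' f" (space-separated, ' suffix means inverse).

  after f': (2 3 7 4 8 5 6)
  after r: (1 3 4 2 8 5)
  after r: (1 8 5 3 7 4 6)
  after r: (1 2 6 3 4)(5 8)
  after r: (1 6 8 5 2)(3 7 4)

f' r r r r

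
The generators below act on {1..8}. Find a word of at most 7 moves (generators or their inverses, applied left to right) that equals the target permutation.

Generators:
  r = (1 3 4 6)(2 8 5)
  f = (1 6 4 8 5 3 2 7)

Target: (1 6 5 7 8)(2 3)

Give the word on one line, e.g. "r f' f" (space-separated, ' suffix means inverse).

r' f' r r f'

  after r': (1 6 4 3)(2 5 8)
  after f': (2 8 3 7)(4 5)
  after r: (1 3 7 8 4 2 5 6)
  after r: (1 4 8 6 3 7 5)
  after f': (1 6 5 7 8)(2 3)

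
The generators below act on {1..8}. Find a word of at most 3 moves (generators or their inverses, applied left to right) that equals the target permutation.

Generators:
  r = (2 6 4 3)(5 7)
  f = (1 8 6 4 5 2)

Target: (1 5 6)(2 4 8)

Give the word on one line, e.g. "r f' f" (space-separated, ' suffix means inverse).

f' f'

  after f': (1 2 5 4 6 8)
  after f': (1 5 6)(2 4 8)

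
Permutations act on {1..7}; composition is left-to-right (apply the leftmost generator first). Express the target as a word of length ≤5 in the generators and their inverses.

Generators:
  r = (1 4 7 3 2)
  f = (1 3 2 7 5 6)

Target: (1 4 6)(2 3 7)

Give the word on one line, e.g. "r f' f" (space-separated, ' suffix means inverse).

  after f: (1 3 2 7 5 6)
  after r': (1 7 5 6 2 4)
  after f': (1 2 4 6 3)
  after r: (2 7 3 4 6)
  after r: (1 4 6)(2 3 7)

f r' f' r r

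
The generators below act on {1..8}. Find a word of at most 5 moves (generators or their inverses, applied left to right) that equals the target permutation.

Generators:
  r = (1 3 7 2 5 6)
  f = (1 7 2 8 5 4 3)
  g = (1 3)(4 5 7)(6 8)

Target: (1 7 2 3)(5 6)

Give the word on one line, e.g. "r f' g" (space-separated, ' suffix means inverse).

g' r' f' r

  after g': (1 3)(4 7 5)(6 8)
  after r': (2 7)(3 6 8 5 4)
  after f': (1 3 6 2)
  after r: (1 7 2 3)(5 6)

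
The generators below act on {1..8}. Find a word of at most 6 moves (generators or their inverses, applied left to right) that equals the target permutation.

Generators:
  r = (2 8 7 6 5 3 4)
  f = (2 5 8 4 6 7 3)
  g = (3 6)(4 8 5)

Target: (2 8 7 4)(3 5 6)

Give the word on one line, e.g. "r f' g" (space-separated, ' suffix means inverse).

f' g f r'

  after f': (2 3 7 6 4 8 5)
  after g: (2 6 8 4 5)(3 7)
  after f: (2 7)(4 8 6)
  after r': (2 8 7 4)(3 5 6)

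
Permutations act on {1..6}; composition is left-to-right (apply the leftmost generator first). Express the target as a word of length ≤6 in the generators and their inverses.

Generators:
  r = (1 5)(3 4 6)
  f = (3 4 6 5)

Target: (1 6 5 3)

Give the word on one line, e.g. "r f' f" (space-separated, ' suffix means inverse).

f' r f r r

  after f': (3 5 6 4)
  after r: (1 5 3)
  after f: (1 3)(4 6 5)
  after r: (1 4 3 5 6)
  after r: (1 6 5 3)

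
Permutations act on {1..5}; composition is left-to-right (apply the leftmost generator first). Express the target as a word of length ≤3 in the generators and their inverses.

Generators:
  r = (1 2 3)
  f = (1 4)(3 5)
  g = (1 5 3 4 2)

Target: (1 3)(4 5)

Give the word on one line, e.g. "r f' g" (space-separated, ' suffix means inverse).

  after r': (1 3 2)
  after f: (1 5 3 2 4)
  after g: (1 3)(4 5)

r' f g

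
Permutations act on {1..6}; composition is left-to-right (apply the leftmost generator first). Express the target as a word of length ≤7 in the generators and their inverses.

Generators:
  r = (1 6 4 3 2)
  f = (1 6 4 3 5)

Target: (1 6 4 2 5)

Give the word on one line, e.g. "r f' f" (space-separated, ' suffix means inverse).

f f r' f r'

  after f: (1 6 4 3 5)
  after f: (1 4 5 6 3)
  after r': (1 6 4 5)(2 3)
  after f: (1 4)(2 5 6 3)
  after r': (1 6 4 2 5)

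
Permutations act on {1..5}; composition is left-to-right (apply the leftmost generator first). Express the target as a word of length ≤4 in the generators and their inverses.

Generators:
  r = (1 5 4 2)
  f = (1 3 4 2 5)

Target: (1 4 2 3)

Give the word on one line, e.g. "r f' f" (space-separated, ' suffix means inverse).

  after r': (1 2 4 5)
  after f': (1 4 2 3)

r' f'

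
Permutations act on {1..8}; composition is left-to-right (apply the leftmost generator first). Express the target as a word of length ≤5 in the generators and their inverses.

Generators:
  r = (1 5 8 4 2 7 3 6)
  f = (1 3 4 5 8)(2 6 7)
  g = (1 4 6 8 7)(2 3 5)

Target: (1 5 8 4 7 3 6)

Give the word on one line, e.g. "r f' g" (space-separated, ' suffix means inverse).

g r' r'

  after g: (1 4 6 8 7)(2 3 5)
  after r': (1 8 2 7 6 5 4 3)
  after r': (1 5 8 4 7 3 6)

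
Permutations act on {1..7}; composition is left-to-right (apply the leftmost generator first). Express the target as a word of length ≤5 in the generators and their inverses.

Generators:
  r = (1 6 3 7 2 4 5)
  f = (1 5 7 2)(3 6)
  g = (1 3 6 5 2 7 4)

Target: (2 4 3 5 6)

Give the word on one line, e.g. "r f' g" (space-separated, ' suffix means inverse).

f' r f' g

  after f': (1 2 7 5)(3 6)
  after r: (1 4 5 6 7)
  after f': (1 4)(2 7)(3 6 5)
  after g: (2 4 3 5 6)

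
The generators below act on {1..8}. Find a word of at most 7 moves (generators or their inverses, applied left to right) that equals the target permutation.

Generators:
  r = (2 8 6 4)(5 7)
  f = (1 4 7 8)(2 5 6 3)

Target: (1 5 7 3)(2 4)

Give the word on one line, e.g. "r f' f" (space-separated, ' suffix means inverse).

  after f: (1 4 7 8)(2 5 6 3)
  after r: (1 2 7 6 3 8)(4 5)
  after f: (1 5 7 3)(2 8 4 6)
  after r': (1 7 3)(4 8 6)
  after r': (1 5 7 3)(2 4)

f r f r' r'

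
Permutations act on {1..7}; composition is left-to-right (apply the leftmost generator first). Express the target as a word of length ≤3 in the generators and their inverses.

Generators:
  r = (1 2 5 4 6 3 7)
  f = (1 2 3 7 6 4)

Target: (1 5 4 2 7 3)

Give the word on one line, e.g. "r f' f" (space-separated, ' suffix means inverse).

  after f: (1 2 3 7 6 4)
  after r: (1 5 4 2 7 3)

f r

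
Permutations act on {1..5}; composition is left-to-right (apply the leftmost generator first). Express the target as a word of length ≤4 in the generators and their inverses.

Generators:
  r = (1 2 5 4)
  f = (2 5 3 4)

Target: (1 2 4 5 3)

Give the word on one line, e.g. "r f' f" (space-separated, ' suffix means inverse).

f r

  after f: (2 5 3 4)
  after r: (1 2 4 5 3)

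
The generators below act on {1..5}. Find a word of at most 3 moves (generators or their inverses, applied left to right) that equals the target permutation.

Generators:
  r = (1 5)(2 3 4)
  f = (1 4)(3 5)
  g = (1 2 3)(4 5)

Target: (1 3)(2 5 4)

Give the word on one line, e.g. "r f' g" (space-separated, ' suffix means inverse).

r f

  after r: (1 5)(2 3 4)
  after f: (1 3)(2 5 4)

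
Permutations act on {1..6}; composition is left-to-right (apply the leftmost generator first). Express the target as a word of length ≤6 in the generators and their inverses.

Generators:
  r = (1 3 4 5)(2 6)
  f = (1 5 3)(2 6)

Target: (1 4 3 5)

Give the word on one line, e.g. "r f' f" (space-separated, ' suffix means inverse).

f f r f

  after f: (1 5 3)(2 6)
  after f: (1 3 5)
  after r: (1 4 5 3)(2 6)
  after f: (1 4 3 5)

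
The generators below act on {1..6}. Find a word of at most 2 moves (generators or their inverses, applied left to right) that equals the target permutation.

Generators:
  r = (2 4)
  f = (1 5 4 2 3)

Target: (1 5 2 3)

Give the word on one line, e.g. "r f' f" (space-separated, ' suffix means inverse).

f r'

  after f: (1 5 4 2 3)
  after r': (1 5 2 3)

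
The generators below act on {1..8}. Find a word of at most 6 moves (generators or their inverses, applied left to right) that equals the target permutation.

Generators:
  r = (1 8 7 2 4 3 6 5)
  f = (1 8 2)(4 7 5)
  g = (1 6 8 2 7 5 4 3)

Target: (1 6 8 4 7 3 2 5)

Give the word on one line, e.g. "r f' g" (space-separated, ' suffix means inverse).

f r r f' g'

  after f: (1 8 2)(4 7 5)
  after r: (1 7)(2 8 4)(3 6 5)
  after r: (1 2 7 8 3 5 6)
  after f': (1 8 3 7)(2 4 5 6)
  after g': (1 6 8 4 7 3 2 5)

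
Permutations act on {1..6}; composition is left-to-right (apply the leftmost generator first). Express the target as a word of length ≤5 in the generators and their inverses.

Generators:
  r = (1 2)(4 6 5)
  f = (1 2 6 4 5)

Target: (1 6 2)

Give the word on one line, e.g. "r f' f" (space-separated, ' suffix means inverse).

  after f': (1 5 4 6 2)
  after r: (1 4 5 6)
  after r: (1 6 2)

f' r r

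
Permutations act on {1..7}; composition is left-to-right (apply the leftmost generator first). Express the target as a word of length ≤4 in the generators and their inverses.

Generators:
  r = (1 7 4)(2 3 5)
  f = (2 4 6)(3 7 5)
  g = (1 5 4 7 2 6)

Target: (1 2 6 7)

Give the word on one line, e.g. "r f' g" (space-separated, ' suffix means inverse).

  after g': (1 6 2 7 4 5)
  after r: (1 6 3 5 7)(2 4)
  after f: (1 2 6 7)

g' r f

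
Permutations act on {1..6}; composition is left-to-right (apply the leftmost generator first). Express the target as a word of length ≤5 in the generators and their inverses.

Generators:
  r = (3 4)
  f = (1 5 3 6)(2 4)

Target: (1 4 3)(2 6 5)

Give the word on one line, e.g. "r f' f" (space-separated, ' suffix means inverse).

f r f r

  after f: (1 5 3 6)(2 4)
  after r: (1 5 4 2 3 6)
  after f: (1 3)(2 6 5)
  after r: (1 4 3)(2 6 5)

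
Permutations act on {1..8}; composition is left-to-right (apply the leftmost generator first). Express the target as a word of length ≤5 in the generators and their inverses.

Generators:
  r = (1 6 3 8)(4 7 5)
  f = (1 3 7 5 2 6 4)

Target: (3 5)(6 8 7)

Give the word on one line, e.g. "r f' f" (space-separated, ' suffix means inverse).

  after f: (1 3 7 5 2 6 4)
  after f: (1 7 2 4 3 5 6)
  after r': (1 4 6 8 3 7 2 5)
  after f: (3 5)(6 8 7)

f f r' f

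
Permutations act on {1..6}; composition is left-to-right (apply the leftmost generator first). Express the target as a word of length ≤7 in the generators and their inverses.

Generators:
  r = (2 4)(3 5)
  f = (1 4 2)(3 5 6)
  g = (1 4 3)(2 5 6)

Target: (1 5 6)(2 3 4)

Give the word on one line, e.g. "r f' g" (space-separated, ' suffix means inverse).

r f' g' f r

  after r: (2 4)(3 5)
  after f': (1 2)(5 6)
  after g': (1 6 2 3 4)
  after f: (1 3 2 5 6)
  after r: (1 5 6)(2 3 4)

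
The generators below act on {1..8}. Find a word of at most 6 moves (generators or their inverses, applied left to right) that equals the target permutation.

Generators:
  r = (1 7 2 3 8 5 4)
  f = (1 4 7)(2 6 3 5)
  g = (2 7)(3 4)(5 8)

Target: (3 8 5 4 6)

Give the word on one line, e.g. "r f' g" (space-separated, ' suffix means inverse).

  after r: (1 7 2 3 8 5 4)
  after r: (1 2 8 4 7 3 5)
  after g': (1 7 4 2 5)(3 8)
  after f: (3 8 5 4 6)

r r g' f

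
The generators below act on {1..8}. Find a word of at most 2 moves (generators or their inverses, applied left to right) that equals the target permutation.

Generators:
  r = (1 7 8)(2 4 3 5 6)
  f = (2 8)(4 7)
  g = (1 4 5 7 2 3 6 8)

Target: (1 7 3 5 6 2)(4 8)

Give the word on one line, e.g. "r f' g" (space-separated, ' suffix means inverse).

f' r

  after f': (2 8)(4 7)
  after r: (1 7 3 5 6 2)(4 8)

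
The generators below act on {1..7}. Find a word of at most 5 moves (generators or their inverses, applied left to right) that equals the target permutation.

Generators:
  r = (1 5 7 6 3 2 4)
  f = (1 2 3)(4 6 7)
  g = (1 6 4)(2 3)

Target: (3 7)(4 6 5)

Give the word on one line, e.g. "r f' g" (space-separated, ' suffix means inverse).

  after g: (1 6 4)(2 3)
  after f: (1 7 4 2)
  after r': (1 5)(2 4 3 6 7)
  after r': (3 7)(4 6 5)

g f r' r'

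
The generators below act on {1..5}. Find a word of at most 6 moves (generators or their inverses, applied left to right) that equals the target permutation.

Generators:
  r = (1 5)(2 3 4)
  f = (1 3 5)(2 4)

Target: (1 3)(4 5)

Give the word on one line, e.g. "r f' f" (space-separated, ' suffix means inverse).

  after f: (1 3 5)(2 4)
  after r: (1 4 3)
  after f': (1 2 4)(3 5)
  after r: (1 3)(4 5)

f r f' r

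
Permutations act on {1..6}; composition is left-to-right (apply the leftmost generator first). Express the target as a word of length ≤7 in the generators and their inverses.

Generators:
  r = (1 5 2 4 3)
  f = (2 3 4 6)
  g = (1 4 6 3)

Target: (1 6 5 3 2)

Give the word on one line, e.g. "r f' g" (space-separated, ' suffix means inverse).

  after f': (2 6 4 3)
  after g': (1 3 2 4 6)
  after f': (1 2 3 6)
  after r: (1 4 3 6 5 2)
  after f: (1 6 5 3 2)

f' g' f' r f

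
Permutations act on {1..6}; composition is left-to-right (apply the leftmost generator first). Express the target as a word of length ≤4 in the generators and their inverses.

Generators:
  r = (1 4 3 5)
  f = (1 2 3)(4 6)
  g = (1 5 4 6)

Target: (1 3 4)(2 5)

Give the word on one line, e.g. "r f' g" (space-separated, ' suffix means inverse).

g' f r

  after g': (1 6 4 5)
  after f: (1 4 5 2 3)
  after r: (1 3 4)(2 5)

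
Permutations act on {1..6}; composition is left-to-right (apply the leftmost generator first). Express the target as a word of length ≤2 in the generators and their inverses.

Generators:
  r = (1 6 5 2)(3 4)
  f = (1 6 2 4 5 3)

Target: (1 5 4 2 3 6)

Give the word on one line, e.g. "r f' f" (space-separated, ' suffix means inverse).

  after f: (1 6 2 4 5 3)
  after r: (1 5 4 2 3 6)

f r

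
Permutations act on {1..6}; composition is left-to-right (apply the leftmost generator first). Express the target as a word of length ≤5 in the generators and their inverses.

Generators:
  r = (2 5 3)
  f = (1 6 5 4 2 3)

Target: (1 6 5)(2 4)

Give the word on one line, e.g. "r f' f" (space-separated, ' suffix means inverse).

  after r: (2 5 3)
  after f: (1 6 5)(2 4)
  after r': (1 6 2 4 3 5)
  after r': (1 6 3 2 4 5)
  after r': (1 6 5)(2 4)

r f r' r' r'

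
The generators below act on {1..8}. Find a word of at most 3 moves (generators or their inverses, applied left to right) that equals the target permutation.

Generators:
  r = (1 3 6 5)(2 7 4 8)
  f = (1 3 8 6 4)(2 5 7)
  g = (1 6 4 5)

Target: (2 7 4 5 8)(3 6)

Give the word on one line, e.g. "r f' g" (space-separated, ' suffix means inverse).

g' r

  after g': (1 5 4 6)
  after r: (2 7 4 5 8)(3 6)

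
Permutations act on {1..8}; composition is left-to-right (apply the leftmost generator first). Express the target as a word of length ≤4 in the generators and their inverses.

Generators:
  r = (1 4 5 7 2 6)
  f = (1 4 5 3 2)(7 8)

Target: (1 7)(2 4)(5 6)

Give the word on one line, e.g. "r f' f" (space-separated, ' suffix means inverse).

  after r: (1 4 5 7 2 6)
  after r: (1 5 2)(4 7 6)
  after r: (1 7)(2 4)(5 6)

r r r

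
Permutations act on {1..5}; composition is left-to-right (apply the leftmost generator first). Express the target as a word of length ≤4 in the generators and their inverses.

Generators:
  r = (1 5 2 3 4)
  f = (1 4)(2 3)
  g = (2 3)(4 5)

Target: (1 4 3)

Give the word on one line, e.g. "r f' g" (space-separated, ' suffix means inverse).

  after g': (2 3)(4 5)
  after f: (1 4 5)
  after r: (2 3 4)
  after f': (1 4 3)

g' f r f'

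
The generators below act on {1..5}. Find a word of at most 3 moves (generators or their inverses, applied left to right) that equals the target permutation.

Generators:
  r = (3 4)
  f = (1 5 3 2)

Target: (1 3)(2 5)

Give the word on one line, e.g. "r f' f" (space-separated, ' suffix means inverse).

  after f': (1 2 3 5)
  after f': (1 3)(2 5)

f' f'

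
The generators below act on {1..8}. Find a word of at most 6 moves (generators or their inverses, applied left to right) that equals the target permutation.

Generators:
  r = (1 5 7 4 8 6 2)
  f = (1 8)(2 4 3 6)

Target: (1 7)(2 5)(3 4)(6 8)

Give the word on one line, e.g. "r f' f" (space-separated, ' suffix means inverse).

  after f': (1 8)(2 6 3 4)
  after f': (2 3)(4 6)
  after f': (1 8)(2 4 3 6)
  after r': (1 4 3 8 2 7 5)
  after r': (1 7)(2 5)(3 4)(6 8)

f' f' f' r' r'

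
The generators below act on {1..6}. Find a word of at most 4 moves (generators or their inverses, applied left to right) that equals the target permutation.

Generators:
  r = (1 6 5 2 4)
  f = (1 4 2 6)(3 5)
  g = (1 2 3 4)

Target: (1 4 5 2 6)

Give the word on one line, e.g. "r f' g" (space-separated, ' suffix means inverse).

f' f' r

  after f': (1 6 2 4)(3 5)
  after f': (1 2)(4 6)
  after r: (1 4 5 2 6)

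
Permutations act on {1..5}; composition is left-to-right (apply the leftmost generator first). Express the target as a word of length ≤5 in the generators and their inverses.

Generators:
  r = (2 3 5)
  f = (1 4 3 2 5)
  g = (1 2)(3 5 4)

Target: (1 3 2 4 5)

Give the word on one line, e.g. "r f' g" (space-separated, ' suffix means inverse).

g g r' f f

  after g: (1 2)(3 5 4)
  after g: (3 4 5)
  after r': (2 5)(3 4)
  after f: (1 4 2)
  after f: (1 3 2 4 5)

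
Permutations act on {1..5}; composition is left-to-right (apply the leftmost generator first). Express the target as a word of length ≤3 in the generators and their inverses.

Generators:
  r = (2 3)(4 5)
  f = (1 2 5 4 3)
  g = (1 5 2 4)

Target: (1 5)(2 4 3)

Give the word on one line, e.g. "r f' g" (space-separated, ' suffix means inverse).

  after g': (1 4 2 5)
  after r: (1 5)(2 4 3)

g' r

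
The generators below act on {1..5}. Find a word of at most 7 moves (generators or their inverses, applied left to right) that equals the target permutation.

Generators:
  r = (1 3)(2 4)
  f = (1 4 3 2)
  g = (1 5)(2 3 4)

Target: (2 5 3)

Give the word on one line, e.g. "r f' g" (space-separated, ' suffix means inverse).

  after r: (1 3)(2 4)
  after f': (1 4 3 2)
  after g': (1 3 4 2 5)
  after f': (1 4 3)(2 5)
  after f': (2 5 3)

r f' g' f' f'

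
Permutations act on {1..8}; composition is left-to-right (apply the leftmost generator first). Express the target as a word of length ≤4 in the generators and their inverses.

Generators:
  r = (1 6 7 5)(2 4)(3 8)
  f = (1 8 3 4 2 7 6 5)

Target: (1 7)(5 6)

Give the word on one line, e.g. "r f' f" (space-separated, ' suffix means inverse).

r' r'

  after r': (1 5 7 6)(2 4)(3 8)
  after r': (1 7)(5 6)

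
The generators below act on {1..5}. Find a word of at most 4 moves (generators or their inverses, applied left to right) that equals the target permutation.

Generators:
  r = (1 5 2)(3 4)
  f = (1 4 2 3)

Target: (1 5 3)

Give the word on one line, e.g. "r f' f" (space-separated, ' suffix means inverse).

  after f': (1 3 2 4)
  after r': (1 4 2 3 5)
  after f: (1 2)(3 5 4)
  after r': (1 5 3)

f' r' f r'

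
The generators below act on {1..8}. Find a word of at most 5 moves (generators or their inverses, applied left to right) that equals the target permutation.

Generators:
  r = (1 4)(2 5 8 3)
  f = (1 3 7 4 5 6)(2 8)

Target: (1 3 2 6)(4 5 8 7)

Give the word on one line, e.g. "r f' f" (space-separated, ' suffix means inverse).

  after r': (1 4)(2 3 8 5)
  after f': (1 7 3 2)(4 6 5 8)
  after r: (1 7 2 4 6 8)(3 5)
  after r: (1 7 5 2)(3 8 4 6)
  after f': (1 3 2 6)(4 5 8 7)

r' f' r r f'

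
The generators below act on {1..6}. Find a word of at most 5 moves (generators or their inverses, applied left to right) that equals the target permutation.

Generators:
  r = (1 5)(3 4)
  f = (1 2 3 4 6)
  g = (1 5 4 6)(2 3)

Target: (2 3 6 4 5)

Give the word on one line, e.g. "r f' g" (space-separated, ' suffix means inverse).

g f' g'

  after g: (1 5 4 6)(2 3)
  after f': (1 5 3)
  after g': (2 3 6 4 5)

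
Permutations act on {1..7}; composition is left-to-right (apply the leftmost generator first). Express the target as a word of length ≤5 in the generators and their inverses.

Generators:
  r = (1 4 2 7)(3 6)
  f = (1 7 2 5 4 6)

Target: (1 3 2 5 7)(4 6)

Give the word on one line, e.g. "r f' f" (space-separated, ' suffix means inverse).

  after r': (1 7 2 4)(3 6)
  after f': (2 5)(3 4 6)
  after f': (1 6 3 5 7)
  after r': (1 3 5 2 4)
  after f': (1 3 2 5 7)(4 6)

r' f' f' r' f'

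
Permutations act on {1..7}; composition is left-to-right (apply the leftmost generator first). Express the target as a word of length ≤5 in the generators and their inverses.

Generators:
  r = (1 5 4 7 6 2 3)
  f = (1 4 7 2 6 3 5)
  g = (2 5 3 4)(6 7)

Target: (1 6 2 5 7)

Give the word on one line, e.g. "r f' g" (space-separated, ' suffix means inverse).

r' f' r f

  after r': (1 3 2 6 7 4 5)
  after f': (1 6 4 3 7)
  after r: (1 2 3 6 7 5 4)
  after f: (1 6 2 5 7)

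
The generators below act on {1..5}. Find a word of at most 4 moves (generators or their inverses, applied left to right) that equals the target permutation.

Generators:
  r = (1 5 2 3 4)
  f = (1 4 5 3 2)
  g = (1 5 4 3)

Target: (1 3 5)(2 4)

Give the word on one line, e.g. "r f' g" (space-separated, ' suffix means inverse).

  after g': (1 3 4 5)
  after r': (1 2 5 4)
  after f': (1 3 5)(2 4)

g' r' f'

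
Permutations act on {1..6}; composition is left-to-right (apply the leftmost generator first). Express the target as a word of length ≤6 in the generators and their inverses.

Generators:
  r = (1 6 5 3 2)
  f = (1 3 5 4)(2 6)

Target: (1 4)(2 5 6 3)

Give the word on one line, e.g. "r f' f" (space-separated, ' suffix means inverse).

  after f: (1 3 5 4)(2 6)
  after r: (1 2 5 4 6)
  after f: (1 6 3 5)(2 4)
  after r': (2 4 3 6 5)
  after f': (1 4)(2 5 6 3)

f r f r' f'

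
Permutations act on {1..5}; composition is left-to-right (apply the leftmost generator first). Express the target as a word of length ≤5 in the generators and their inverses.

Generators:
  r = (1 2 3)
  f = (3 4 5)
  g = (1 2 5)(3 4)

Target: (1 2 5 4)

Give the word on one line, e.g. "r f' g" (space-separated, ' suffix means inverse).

r g' r' r' f

  after r: (1 2 3)
  after g': (2 4 3 5)
  after r': (1 3 5)(2 4)
  after r': (1 2 4)(3 5)
  after f: (1 2 5 4)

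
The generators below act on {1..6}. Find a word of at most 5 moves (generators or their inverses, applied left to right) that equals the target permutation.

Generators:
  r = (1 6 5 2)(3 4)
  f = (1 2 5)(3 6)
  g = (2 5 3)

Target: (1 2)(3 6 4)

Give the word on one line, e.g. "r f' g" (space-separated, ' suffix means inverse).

g f' r

  after g: (2 5 3)
  after f': (1 5 6 3)
  after r: (1 2)(3 6 4)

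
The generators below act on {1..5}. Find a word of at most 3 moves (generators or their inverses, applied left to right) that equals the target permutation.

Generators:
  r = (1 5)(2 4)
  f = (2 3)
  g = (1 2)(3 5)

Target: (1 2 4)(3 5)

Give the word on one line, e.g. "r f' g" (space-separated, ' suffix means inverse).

  after r': (1 5)(2 4)
  after g': (1 3 5 2 4)
  after f: (1 2 4)(3 5)

r' g' f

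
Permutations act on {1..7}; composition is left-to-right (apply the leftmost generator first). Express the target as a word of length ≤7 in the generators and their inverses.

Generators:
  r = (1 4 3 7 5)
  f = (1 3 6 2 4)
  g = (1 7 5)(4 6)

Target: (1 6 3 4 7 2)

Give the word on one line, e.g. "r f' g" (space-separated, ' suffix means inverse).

  after r': (1 5 7 3 4)
  after g: (3 6 4 7)
  after f': (1 4 7)(2 6)
  after f': (1 2 3)(4 7)
  after f': (1 6 3 4 7 2)

r' g f' f' f'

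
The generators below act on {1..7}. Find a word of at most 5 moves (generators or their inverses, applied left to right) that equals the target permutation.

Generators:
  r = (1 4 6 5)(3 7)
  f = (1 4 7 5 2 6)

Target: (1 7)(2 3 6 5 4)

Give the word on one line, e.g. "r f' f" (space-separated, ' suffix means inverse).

f f r' f' r

  after f: (1 4 7 5 2 6)
  after f: (1 7 2)(4 5 6)
  after r': (1 3 7 2 5 4 6)
  after f': (1 3 4 2 7 5)
  after r: (1 7)(2 3 6 5 4)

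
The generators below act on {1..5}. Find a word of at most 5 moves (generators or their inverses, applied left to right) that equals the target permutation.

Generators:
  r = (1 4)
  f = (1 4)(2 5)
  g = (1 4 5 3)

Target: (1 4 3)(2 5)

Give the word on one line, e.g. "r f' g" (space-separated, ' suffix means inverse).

f g r' g'

  after f: (1 4)(2 5)
  after g: (1 5 2 3)
  after r': (1 5 2 3 4)
  after g': (1 4 3)(2 5)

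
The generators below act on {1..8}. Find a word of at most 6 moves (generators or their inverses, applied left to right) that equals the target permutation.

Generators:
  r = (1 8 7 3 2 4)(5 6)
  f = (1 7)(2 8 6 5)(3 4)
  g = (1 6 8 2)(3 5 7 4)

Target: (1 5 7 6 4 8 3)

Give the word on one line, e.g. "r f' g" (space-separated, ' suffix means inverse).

f' g r' f'

  after f': (1 7)(2 5 6 8)(3 4)
  after g: (1 4 5 8)(2 7 6)
  after r': (1 2 8 4 6 3 7 5)
  after f': (1 5 7 6 4 8 3)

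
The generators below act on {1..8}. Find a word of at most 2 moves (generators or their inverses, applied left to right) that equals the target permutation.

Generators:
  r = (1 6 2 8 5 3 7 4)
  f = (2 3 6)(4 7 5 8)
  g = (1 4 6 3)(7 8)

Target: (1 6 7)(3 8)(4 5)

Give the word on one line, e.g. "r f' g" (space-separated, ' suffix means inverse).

  after f': (2 6 3)(4 8 5 7)
  after r: (1 6 7)(3 8)(4 5)

f' r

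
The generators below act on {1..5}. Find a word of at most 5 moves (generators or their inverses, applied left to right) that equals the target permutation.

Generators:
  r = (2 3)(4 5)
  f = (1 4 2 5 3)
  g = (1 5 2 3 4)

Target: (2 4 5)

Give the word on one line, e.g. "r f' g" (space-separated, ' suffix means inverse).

  after f': (1 3 5 2 4)
  after g': (1 2 3)
  after f: (1 5 3 4 2)
  after g': (2 4 5)

f' g' f g'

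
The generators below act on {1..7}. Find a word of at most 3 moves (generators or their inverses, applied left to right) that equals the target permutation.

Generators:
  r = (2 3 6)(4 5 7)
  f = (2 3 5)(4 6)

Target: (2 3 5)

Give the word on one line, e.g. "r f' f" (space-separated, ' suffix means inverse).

  after f': (2 5 3)(4 6)
  after f': (2 3 5)

f' f'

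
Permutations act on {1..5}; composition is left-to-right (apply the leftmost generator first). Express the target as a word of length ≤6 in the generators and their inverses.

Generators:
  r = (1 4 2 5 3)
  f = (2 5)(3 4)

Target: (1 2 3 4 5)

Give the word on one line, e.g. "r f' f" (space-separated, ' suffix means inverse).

  after r: (1 4 2 5 3)
  after f': (1 3)(4 5)
  after r': (1 5)(2 4)
  after f': (1 2 3 4 5)

r f' r' f'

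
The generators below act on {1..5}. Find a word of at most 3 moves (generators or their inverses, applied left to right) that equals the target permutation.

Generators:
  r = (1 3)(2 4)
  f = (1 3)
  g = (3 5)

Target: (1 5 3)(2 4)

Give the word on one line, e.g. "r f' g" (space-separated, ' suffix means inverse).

r g

  after r: (1 3)(2 4)
  after g: (1 5 3)(2 4)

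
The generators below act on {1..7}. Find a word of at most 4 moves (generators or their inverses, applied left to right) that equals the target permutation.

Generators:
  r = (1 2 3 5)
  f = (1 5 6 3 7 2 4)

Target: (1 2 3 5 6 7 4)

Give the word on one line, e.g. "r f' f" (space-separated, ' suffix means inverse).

  after r: (1 2 3 5)
  after f: (1 4)(2 7)(3 6)
  after f: (4 5 6 7)
  after r: (1 2 3 5 6 7 4)

r f f r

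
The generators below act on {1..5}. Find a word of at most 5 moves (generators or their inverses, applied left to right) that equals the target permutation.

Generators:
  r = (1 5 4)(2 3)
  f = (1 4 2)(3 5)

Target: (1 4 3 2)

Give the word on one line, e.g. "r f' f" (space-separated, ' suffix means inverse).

  after f': (1 2 4)(3 5)
  after r: (1 3 4 5 2)
  after f: (1 5)(2 4 3)
  after r': (2 5 4)
  after r': (1 4 3 2)

f' r f r' r'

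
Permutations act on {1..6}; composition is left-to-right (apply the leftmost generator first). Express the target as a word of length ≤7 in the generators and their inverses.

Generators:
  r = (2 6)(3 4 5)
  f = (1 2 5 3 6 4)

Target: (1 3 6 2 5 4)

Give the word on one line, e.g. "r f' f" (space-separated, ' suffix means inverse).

r r f r f'

  after r: (2 6)(3 4 5)
  after r: (3 5 4)
  after f: (1 2 5)(4 6)
  after r: (1 6 5)(2 3 4)
  after f': (1 3 6 2 5 4)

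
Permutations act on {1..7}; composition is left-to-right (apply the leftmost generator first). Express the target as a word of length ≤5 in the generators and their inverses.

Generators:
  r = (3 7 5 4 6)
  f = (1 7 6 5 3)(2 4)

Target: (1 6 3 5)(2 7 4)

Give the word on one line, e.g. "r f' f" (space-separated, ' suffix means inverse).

  after f: (1 7 6 5 3)(2 4)
  after r': (1 3)(2 5 6 7 4)
  after f': (1 5 7 2 6)
  after f': (1 6 3 5)(2 7 4)

f r' f' f'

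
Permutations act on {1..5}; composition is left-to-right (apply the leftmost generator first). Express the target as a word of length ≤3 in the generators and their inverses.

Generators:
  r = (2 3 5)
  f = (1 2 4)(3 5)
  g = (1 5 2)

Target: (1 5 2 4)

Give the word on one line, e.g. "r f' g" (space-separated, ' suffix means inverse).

g' r f

  after g': (1 2 5)
  after r: (1 3 5)
  after f: (1 5 2 4)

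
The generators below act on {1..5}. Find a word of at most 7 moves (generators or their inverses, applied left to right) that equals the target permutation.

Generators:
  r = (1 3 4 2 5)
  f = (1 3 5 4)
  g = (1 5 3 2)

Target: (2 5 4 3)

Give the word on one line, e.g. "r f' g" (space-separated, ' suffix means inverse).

f g' r f r'

  after f: (1 3 5 4)
  after g': (1 5 4 2 3)
  after r: (2 4 5)
  after f: (1 3 5 2)
  after r': (2 5 4 3)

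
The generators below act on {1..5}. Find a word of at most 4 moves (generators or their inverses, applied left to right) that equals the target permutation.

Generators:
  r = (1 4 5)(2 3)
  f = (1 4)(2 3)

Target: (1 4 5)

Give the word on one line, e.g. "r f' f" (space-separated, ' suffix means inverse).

r' f' r f

  after r': (1 5 4)(2 3)
  after f': (1 5)
  after r: (2 3)(4 5)
  after f: (1 4 5)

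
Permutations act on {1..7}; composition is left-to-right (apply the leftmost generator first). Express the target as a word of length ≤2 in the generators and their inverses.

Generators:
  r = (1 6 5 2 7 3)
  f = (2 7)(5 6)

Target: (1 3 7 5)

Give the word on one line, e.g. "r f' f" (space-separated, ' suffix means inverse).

  after f: (2 7)(5 6)
  after r': (1 3 7 5)

f r'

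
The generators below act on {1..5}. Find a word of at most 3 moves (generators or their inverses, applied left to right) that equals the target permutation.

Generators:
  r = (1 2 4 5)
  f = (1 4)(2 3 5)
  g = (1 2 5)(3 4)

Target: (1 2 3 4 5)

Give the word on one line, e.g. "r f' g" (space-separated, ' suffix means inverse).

f r'

  after f: (1 4)(2 3 5)
  after r': (1 2 3 4 5)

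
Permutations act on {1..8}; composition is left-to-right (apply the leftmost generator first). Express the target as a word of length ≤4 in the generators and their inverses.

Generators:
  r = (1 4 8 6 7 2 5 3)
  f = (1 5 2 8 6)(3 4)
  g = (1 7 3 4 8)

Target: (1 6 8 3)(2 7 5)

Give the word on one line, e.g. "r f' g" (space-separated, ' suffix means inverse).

  after g: (1 7 3 4 8)
  after r': (1 6 8 3)(2 7 5)

g r'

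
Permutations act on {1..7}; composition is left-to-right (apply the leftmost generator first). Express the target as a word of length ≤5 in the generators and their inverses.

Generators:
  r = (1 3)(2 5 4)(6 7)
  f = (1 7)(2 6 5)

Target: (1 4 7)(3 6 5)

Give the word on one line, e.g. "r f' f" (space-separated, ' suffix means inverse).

  after f': (1 7)(2 5 6)
  after r': (1 6 4 5 7 3)
  after f': (1 2 5)(3 7)(4 6)
  after r': (1 4 7)(3 6 5)

f' r' f' r'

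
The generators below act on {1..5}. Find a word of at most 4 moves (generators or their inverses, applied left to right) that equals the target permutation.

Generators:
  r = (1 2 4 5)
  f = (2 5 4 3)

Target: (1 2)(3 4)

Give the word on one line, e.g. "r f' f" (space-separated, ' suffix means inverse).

f r' r' r'

  after f: (2 5 4 3)
  after r': (1 5 2 4 3)
  after r': (1 4 3 5)
  after r': (1 2)(3 4)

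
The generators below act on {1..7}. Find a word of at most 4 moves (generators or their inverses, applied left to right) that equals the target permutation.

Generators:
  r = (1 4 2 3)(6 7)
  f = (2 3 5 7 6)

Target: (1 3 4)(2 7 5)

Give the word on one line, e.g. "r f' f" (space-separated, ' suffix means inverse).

f' r'

  after f': (2 6 7 5 3)
  after r': (1 3 4)(2 7 5)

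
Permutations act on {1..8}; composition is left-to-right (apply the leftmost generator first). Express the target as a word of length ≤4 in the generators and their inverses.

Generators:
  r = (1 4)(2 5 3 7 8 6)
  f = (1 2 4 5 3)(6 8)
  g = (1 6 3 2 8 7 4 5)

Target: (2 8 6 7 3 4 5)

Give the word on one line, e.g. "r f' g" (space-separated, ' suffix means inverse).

g r f'

  after g: (1 6 3 2 8 7 4 5)
  after r: (1 2 6 7)(3 5 4)
  after f': (2 8 6 7 3 4 5)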